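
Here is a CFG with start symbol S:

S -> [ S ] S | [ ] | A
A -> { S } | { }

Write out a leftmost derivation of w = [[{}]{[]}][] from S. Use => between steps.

S=>[S]S=>[[S]S]S=>[[A]S]S=>[[{}]S]S=>[[{}]A]S=>[[{}]{S}]S=>[[{}]{[]}]S=>[[{}]{[]}][]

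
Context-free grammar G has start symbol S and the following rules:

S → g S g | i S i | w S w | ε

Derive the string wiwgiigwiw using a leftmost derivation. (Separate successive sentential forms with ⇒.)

S ⇒ wSw ⇒ wiSiw ⇒ wiwSwiw ⇒ wiwgSgwiw ⇒ wiwgiSigwiw ⇒ wiwgiigwiw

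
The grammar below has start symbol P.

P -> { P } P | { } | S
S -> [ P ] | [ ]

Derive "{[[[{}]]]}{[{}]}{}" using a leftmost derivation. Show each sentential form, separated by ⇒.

P ⇒ {P}P ⇒ {S}P ⇒ {[P]}P ⇒ {[S]}P ⇒ {[[P]]}P ⇒ {[[S]]}P ⇒ {[[[P]]]}P ⇒ {[[[{}]]]}P ⇒ {[[[{}]]]}{P}P ⇒ {[[[{}]]]}{S}P ⇒ {[[[{}]]]}{[P]}P ⇒ {[[[{}]]]}{[{}]}P ⇒ {[[[{}]]]}{[{}]}{}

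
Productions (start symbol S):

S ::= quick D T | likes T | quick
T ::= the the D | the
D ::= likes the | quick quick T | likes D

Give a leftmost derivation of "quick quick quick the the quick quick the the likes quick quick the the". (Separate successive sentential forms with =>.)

S => quick D T => quick quick quick T T => quick quick quick the the D T => quick quick quick the the quick quick T T => quick quick quick the the quick quick the the D T => quick quick quick the the quick quick the the likes D T => quick quick quick the the quick quick the the likes quick quick T T => quick quick quick the the quick quick the the likes quick quick the T => quick quick quick the the quick quick the the likes quick quick the the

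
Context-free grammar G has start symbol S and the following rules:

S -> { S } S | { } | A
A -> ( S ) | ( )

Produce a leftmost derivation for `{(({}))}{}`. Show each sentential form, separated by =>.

S => {S}S   [S -> { S } S]
{S}S => {A}S   [S -> A]
{A}S => {(S)}S   [A -> ( S )]
{(S)}S => {(A)}S   [S -> A]
{(A)}S => {((S))}S   [A -> ( S )]
{((S))}S => {(({}))}S   [S -> { }]
{(({}))}S => {(({}))}{}   [S -> { }]

S => {S}S => {A}S => {(S)}S => {(A)}S => {((S))}S => {(({}))}S => {(({}))}{}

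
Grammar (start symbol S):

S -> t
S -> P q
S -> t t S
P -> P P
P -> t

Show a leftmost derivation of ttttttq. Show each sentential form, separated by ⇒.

S ⇒ Pq ⇒ PPq ⇒ PPPq ⇒ PPPPq ⇒ tPPPq ⇒ tPPPPq ⇒ tPPPPPq ⇒ ttPPPPq ⇒ tttPPPq ⇒ ttttPPq ⇒ tttttPq ⇒ ttttttq

S ⇒ Pq   [S -> P q]
Pq ⇒ PPq   [P -> P P]
PPq ⇒ PPPq   [P -> P P]
PPPq ⇒ PPPPq   [P -> P P]
PPPPq ⇒ tPPPq   [P -> t]
tPPPq ⇒ tPPPPq   [P -> P P]
tPPPPq ⇒ tPPPPPq   [P -> P P]
tPPPPPq ⇒ ttPPPPq   [P -> t]
ttPPPPq ⇒ tttPPPq   [P -> t]
tttPPPq ⇒ ttttPPq   [P -> t]
ttttPPq ⇒ tttttPq   [P -> t]
tttttPq ⇒ ttttttq   [P -> t]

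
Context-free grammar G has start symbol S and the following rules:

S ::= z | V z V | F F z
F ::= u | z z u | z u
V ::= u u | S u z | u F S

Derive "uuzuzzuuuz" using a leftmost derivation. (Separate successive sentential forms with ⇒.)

S ⇒ VzV ⇒ uuzV ⇒ uuzuFS ⇒ uuzuzzuS ⇒ uuzuzzuFFz ⇒ uuzuzzuuFz ⇒ uuzuzzuuuz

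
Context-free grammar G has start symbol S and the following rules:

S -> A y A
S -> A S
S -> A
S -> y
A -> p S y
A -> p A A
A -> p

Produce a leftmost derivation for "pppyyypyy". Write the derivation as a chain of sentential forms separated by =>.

S => AS   [S -> A S]
AS => pSyS   [A -> p S y]
pSyS => pASyS   [S -> A S]
pASyS => ppSyS   [A -> p]
ppSyS => ppAyAyS   [S -> A y A]
ppAyAyS => pppSyyAyS   [A -> p S y]
pppSyyAyS => pppyyyAyS   [S -> y]
pppyyyAyS => pppyyypyS   [A -> p]
pppyyypyS => pppyyypyy   [S -> y]

S => AS => pSyS => pASyS => ppSyS => ppAyAyS => pppSyyAyS => pppyyyAyS => pppyyypyS => pppyyypyy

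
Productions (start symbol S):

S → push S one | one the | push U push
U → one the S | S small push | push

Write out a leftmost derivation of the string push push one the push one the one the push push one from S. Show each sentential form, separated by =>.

S => push S one   [S → push S one]
push S one => push push U push one   [S → push U push]
push push U push one => push push one the S push one   [U → one the S]
push push one the S push one => push push one the push U push push one   [S → push U push]
push push one the push U push push one => push push one the push one the S push push one   [U → one the S]
push push one the push one the S push push one => push push one the push one the one the push push one   [S → one the]

S => push S one => push push U push one => push push one the S push one => push push one the push U push push one => push push one the push one the S push push one => push push one the push one the one the push push one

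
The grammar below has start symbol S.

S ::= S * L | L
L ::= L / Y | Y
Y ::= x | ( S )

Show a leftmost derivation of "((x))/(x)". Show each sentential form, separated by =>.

S => L => L/Y => Y/Y => (S)/Y => (L)/Y => (Y)/Y => ((S))/Y => ((L))/Y => ((Y))/Y => ((x))/Y => ((x))/(S) => ((x))/(L) => ((x))/(Y) => ((x))/(x)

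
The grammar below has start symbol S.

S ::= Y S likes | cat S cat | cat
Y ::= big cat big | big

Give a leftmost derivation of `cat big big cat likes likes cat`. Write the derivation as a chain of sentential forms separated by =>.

S => cat S cat => cat Y S likes cat => cat big S likes cat => cat big Y S likes likes cat => cat big big S likes likes cat => cat big big cat likes likes cat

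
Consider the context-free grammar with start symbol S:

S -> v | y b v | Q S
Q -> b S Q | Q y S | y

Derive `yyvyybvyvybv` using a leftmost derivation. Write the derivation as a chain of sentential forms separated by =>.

S=>QS=>QySS=>QySySS=>QySySySS=>yySySySS=>yyvySySS=>yyvyybvySS=>yyvyybvyvS=>yyvyybvyvybv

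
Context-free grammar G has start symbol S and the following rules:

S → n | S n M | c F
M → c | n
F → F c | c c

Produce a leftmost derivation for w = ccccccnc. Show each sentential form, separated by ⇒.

S ⇒ SnM ⇒ cFnM ⇒ cFcnM ⇒ cFccnM ⇒ cFcccnM ⇒ ccccccnM ⇒ ccccccnc

S ⇒ SnM   [S → S n M]
SnM ⇒ cFnM   [S → c F]
cFnM ⇒ cFcnM   [F → F c]
cFcnM ⇒ cFccnM   [F → F c]
cFccnM ⇒ cFcccnM   [F → F c]
cFcccnM ⇒ ccccccnM   [F → c c]
ccccccnM ⇒ ccccccnc   [M → c]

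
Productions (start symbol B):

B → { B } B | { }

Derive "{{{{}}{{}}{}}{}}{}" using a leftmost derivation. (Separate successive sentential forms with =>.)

B => {B}B   [B → { B } B]
{B}B => {{B}B}B   [B → { B } B]
{{B}B}B => {{{B}B}B}B   [B → { B } B]
{{{B}B}B}B => {{{{}}B}B}B   [B → { }]
{{{{}}B}B}B => {{{{}}{B}B}B}B   [B → { B } B]
{{{{}}{B}B}B}B => {{{{}}{{}}B}B}B   [B → { }]
{{{{}}{{}}B}B}B => {{{{}}{{}}{}}B}B   [B → { }]
{{{{}}{{}}{}}B}B => {{{{}}{{}}{}}{}}B   [B → { }]
{{{{}}{{}}{}}{}}B => {{{{}}{{}}{}}{}}{}   [B → { }]

B => {B}B => {{B}B}B => {{{B}B}B}B => {{{{}}B}B}B => {{{{}}{B}B}B}B => {{{{}}{{}}B}B}B => {{{{}}{{}}{}}B}B => {{{{}}{{}}{}}{}}B => {{{{}}{{}}{}}{}}{}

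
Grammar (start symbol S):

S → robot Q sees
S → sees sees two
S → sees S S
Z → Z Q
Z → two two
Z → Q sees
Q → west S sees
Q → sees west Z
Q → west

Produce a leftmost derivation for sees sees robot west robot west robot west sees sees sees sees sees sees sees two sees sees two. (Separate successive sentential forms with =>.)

S => sees S S => sees sees S S S => sees sees robot Q sees S S => sees sees robot west S sees sees S S => sees sees robot west robot Q sees sees sees S S => sees sees robot west robot west S sees sees sees sees S S => sees sees robot west robot west robot Q sees sees sees sees sees S S => sees sees robot west robot west robot west sees sees sees sees sees S S => sees sees robot west robot west robot west sees sees sees sees sees sees sees two S => sees sees robot west robot west robot west sees sees sees sees sees sees sees two sees sees two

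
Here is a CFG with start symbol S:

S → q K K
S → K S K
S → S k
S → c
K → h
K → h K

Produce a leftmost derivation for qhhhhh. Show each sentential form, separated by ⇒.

S⇒qKK⇒qhKK⇒qhhKK⇒qhhhKK⇒qhhhhK⇒qhhhhh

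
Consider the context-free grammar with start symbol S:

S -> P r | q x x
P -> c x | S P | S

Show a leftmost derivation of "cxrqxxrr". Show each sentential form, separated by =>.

S=>Pr=>SPr=>PrPr=>cxrPr=>cxrSr=>cxrPrr=>cxrSrr=>cxrqxxrr

S => Pr   [S -> P r]
Pr => SPr   [P -> S P]
SPr => PrPr   [S -> P r]
PrPr => cxrPr   [P -> c x]
cxrPr => cxrSr   [P -> S]
cxrSr => cxrPrr   [S -> P r]
cxrPrr => cxrSrr   [P -> S]
cxrSrr => cxrqxxrr   [S -> q x x]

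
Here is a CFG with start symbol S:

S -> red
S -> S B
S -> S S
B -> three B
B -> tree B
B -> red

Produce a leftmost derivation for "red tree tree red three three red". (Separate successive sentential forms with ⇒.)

S ⇒ S B ⇒ S B B ⇒ red B B ⇒ red tree B B ⇒ red tree tree B B ⇒ red tree tree red B ⇒ red tree tree red three B ⇒ red tree tree red three three B ⇒ red tree tree red three three red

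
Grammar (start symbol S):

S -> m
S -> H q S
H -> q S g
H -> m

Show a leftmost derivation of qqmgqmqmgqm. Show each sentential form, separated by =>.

S=>HqS=>qSgqS=>qHqSgqS=>qqSgqSgqS=>qqmgqSgqS=>qqmgqHqSgqS=>qqmgqmqSgqS=>qqmgqmqmgqS=>qqmgqmqmgqm

S => HqS   [S -> H q S]
HqS => qSgqS   [H -> q S g]
qSgqS => qHqSgqS   [S -> H q S]
qHqSgqS => qqSgqSgqS   [H -> q S g]
qqSgqSgqS => qqmgqSgqS   [S -> m]
qqmgqSgqS => qqmgqHqSgqS   [S -> H q S]
qqmgqHqSgqS => qqmgqmqSgqS   [H -> m]
qqmgqmqSgqS => qqmgqmqmgqS   [S -> m]
qqmgqmqmgqS => qqmgqmqmgqm   [S -> m]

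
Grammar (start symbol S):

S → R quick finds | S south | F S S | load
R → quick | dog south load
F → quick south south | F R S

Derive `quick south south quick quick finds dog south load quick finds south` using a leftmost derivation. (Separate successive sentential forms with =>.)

S => F S S => quick south south S S => quick south south R quick finds S => quick south south quick quick finds S => quick south south quick quick finds S south => quick south south quick quick finds R quick finds south => quick south south quick quick finds dog south load quick finds south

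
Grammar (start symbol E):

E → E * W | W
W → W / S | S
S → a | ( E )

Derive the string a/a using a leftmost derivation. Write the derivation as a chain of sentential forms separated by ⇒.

E⇒W⇒W/S⇒S/S⇒a/S⇒a/a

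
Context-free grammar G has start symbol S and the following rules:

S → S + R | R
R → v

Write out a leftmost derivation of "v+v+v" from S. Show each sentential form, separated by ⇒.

S⇒S+R⇒S+R+R⇒R+R+R⇒v+R+R⇒v+v+R⇒v+v+v

S ⇒ S+R   [S → S + R]
S+R ⇒ S+R+R   [S → S + R]
S+R+R ⇒ R+R+R   [S → R]
R+R+R ⇒ v+R+R   [R → v]
v+R+R ⇒ v+v+R   [R → v]
v+v+R ⇒ v+v+v   [R → v]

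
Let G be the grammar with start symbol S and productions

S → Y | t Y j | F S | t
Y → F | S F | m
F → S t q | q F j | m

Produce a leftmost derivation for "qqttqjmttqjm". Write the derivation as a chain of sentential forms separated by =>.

S => FS => qFjS => qStqjS => qFStqjS => qqFjStqjS => qqStqjStqjS => qqttqjStqjS => qqttqjFStqjS => qqttqjmStqjS => qqttqjmttqjS => qqttqjmttqjY => qqttqjmttqjm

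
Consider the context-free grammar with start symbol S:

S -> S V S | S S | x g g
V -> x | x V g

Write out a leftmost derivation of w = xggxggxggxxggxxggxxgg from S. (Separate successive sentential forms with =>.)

S=>SVS=>SSVS=>xggSVS=>xggSVSVS=>xggSVSVSVS=>xggSSVSVSVS=>xggxggSVSVSVS=>xggxggxggVSVSVS=>xggxggxggxSVSVS=>xggxggxggxxggVSVS=>xggxggxggxxggxSVS=>xggxggxggxxggxxggVS=>xggxggxggxxggxxggxS=>xggxggxggxxggxxggxxgg

S => SVS   [S -> S V S]
SVS => SSVS   [S -> S S]
SSVS => xggSVS   [S -> x g g]
xggSVS => xggSVSVS   [S -> S V S]
xggSVSVS => xggSVSVSVS   [S -> S V S]
xggSVSVSVS => xggSSVSVSVS   [S -> S S]
xggSSVSVSVS => xggxggSVSVSVS   [S -> x g g]
xggxggSVSVSVS => xggxggxggVSVSVS   [S -> x g g]
xggxggxggVSVSVS => xggxggxggxSVSVS   [V -> x]
xggxggxggxSVSVS => xggxggxggxxggVSVS   [S -> x g g]
xggxggxggxxggVSVS => xggxggxggxxggxSVS   [V -> x]
xggxggxggxxggxSVS => xggxggxggxxggxxggVS   [S -> x g g]
xggxggxggxxggxxggVS => xggxggxggxxggxxggxS   [V -> x]
xggxggxggxxggxxggxS => xggxggxggxxggxxggxxgg   [S -> x g g]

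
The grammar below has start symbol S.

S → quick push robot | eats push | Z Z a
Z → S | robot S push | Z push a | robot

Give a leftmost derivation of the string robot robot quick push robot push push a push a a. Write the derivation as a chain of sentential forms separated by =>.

S => Z Z a => robot Z a => robot Z push a a => robot Z push a push a a => robot robot S push push a push a a => robot robot quick push robot push push a push a a

S => Z Z a   [S → Z Z a]
Z Z a => robot Z a   [Z → robot]
robot Z a => robot Z push a a   [Z → Z push a]
robot Z push a a => robot Z push a push a a   [Z → Z push a]
robot Z push a push a a => robot robot S push push a push a a   [Z → robot S push]
robot robot S push push a push a a => robot robot quick push robot push push a push a a   [S → quick push robot]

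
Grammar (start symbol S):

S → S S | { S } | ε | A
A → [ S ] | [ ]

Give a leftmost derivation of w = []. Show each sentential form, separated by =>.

S=>A=>[S]=>[]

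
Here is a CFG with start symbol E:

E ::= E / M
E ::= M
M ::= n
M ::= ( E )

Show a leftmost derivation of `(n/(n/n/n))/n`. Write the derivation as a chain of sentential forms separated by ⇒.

E⇒E/M⇒M/M⇒(E)/M⇒(E/M)/M⇒(M/M)/M⇒(n/M)/M⇒(n/(E))/M⇒(n/(E/M))/M⇒(n/(E/M/M))/M⇒(n/(M/M/M))/M⇒(n/(n/M/M))/M⇒(n/(n/n/M))/M⇒(n/(n/n/n))/M⇒(n/(n/n/n))/n

E ⇒ E/M   [E ::= E / M]
E/M ⇒ M/M   [E ::= M]
M/M ⇒ (E)/M   [M ::= ( E )]
(E)/M ⇒ (E/M)/M   [E ::= E / M]
(E/M)/M ⇒ (M/M)/M   [E ::= M]
(M/M)/M ⇒ (n/M)/M   [M ::= n]
(n/M)/M ⇒ (n/(E))/M   [M ::= ( E )]
(n/(E))/M ⇒ (n/(E/M))/M   [E ::= E / M]
(n/(E/M))/M ⇒ (n/(E/M/M))/M   [E ::= E / M]
(n/(E/M/M))/M ⇒ (n/(M/M/M))/M   [E ::= M]
(n/(M/M/M))/M ⇒ (n/(n/M/M))/M   [M ::= n]
(n/(n/M/M))/M ⇒ (n/(n/n/M))/M   [M ::= n]
(n/(n/n/M))/M ⇒ (n/(n/n/n))/M   [M ::= n]
(n/(n/n/n))/M ⇒ (n/(n/n/n))/n   [M ::= n]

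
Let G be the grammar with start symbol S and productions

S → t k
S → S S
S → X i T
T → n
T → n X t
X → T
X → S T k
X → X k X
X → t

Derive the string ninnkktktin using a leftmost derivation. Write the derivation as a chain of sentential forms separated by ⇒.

S ⇒ XiT ⇒ XkXiT ⇒ XkXkXiT ⇒ STkkXkXiT ⇒ XiTTkkXkXiT ⇒ TiTTkkXkXiT ⇒ niTTkkXkXiT ⇒ ninTkkXkXiT ⇒ ninnkkXkXiT ⇒ ninnkktkXiT ⇒ ninnkktktiT ⇒ ninnkktktin

S ⇒ XiT   [S → X i T]
XiT ⇒ XkXiT   [X → X k X]
XkXiT ⇒ XkXkXiT   [X → X k X]
XkXkXiT ⇒ STkkXkXiT   [X → S T k]
STkkXkXiT ⇒ XiTTkkXkXiT   [S → X i T]
XiTTkkXkXiT ⇒ TiTTkkXkXiT   [X → T]
TiTTkkXkXiT ⇒ niTTkkXkXiT   [T → n]
niTTkkXkXiT ⇒ ninTkkXkXiT   [T → n]
ninTkkXkXiT ⇒ ninnkkXkXiT   [T → n]
ninnkkXkXiT ⇒ ninnkktkXiT   [X → t]
ninnkktkXiT ⇒ ninnkktktiT   [X → t]
ninnkktktiT ⇒ ninnkktktin   [T → n]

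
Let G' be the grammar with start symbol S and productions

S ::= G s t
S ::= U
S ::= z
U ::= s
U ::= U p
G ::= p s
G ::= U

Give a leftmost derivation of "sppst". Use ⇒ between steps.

S⇒Gst⇒Ust⇒Upst⇒Uppst⇒sppst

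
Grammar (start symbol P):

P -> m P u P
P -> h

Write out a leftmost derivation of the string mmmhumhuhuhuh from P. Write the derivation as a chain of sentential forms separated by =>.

P => mPuP   [P -> m P u P]
mPuP => mmPuPuP   [P -> m P u P]
mmPuPuP => mmmPuPuPuP   [P -> m P u P]
mmmPuPuPuP => mmmhuPuPuP   [P -> h]
mmmhuPuPuP => mmmhumPuPuPuP   [P -> m P u P]
mmmhumPuPuPuP => mmmhumhuPuPuP   [P -> h]
mmmhumhuPuPuP => mmmhumhuhuPuP   [P -> h]
mmmhumhuhuPuP => mmmhumhuhuhuP   [P -> h]
mmmhumhuhuhuP => mmmhumhuhuhuh   [P -> h]

P=>mPuP=>mmPuPuP=>mmmPuPuPuP=>mmmhuPuPuP=>mmmhumPuPuPuP=>mmmhumhuPuPuP=>mmmhumhuhuPuP=>mmmhumhuhuhuP=>mmmhumhuhuhuh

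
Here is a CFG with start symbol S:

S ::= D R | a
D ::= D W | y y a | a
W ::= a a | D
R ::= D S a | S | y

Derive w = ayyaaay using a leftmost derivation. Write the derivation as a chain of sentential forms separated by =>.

S=>DR=>DWR=>DWWR=>aWWR=>aDWR=>ayyaWR=>ayyaaaR=>ayyaaay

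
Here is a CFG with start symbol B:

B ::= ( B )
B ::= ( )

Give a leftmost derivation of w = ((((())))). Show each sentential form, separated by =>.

B => (B)   [B ::= ( B )]
(B) => ((B))   [B ::= ( B )]
((B)) => (((B)))   [B ::= ( B )]
(((B))) => ((((B))))   [B ::= ( B )]
((((B)))) => ((((()))))   [B ::= ( )]

B => (B) => ((B)) => (((B))) => ((((B)))) => ((((()))))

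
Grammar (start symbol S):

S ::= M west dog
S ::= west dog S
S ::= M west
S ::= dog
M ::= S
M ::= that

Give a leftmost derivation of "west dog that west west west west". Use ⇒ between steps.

S ⇒ west dog S   [S ::= west dog S]
west dog S ⇒ west dog M west   [S ::= M west]
west dog M west ⇒ west dog S west   [M ::= S]
west dog S west ⇒ west dog M west west   [S ::= M west]
west dog M west west ⇒ west dog S west west   [M ::= S]
west dog S west west ⇒ west dog M west west west   [S ::= M west]
west dog M west west west ⇒ west dog S west west west   [M ::= S]
west dog S west west west ⇒ west dog M west west west west   [S ::= M west]
west dog M west west west west ⇒ west dog that west west west west   [M ::= that]

S ⇒ west dog S ⇒ west dog M west ⇒ west dog S west ⇒ west dog M west west ⇒ west dog S west west ⇒ west dog M west west west ⇒ west dog S west west west ⇒ west dog M west west west west ⇒ west dog that west west west west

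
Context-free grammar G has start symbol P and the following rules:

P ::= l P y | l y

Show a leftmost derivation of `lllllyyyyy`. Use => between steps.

P=>lPy=>llPyy=>lllPyyy=>llllPyyyy=>lllllyyyyy

P => lPy   [P ::= l P y]
lPy => llPyy   [P ::= l P y]
llPyy => lllPyyy   [P ::= l P y]
lllPyyy => llllPyyyy   [P ::= l P y]
llllPyyyy => lllllyyyyy   [P ::= l y]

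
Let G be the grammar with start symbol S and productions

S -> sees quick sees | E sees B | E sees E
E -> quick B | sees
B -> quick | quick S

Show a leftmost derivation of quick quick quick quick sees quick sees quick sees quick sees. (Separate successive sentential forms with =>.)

S => E sees B => quick B sees B => quick quick S sees B => quick quick E sees B sees B => quick quick quick B sees B sees B => quick quick quick quick sees B sees B => quick quick quick quick sees quick sees B => quick quick quick quick sees quick sees quick S => quick quick quick quick sees quick sees quick sees quick sees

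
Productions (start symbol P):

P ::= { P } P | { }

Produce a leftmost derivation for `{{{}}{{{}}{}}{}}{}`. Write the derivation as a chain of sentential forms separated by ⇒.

P ⇒ {P}P ⇒ {{P}P}P ⇒ {{{}}P}P ⇒ {{{}}{P}P}P ⇒ {{{}}{{P}P}P}P ⇒ {{{}}{{{}}P}P}P ⇒ {{{}}{{{}}{}}P}P ⇒ {{{}}{{{}}{}}{}}P ⇒ {{{}}{{{}}{}}{}}{}

P ⇒ {P}P   [P ::= { P } P]
{P}P ⇒ {{P}P}P   [P ::= { P } P]
{{P}P}P ⇒ {{{}}P}P   [P ::= { }]
{{{}}P}P ⇒ {{{}}{P}P}P   [P ::= { P } P]
{{{}}{P}P}P ⇒ {{{}}{{P}P}P}P   [P ::= { P } P]
{{{}}{{P}P}P}P ⇒ {{{}}{{{}}P}P}P   [P ::= { }]
{{{}}{{{}}P}P}P ⇒ {{{}}{{{}}{}}P}P   [P ::= { }]
{{{}}{{{}}{}}P}P ⇒ {{{}}{{{}}{}}{}}P   [P ::= { }]
{{{}}{{{}}{}}{}}P ⇒ {{{}}{{{}}{}}{}}{}   [P ::= { }]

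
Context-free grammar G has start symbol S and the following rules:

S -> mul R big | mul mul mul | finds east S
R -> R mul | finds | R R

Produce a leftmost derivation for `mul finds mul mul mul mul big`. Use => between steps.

S => mul R big   [S -> mul R big]
mul R big => mul R mul big   [R -> R mul]
mul R mul big => mul R mul mul big   [R -> R mul]
mul R mul mul big => mul R mul mul mul big   [R -> R mul]
mul R mul mul mul big => mul R mul mul mul mul big   [R -> R mul]
mul R mul mul mul mul big => mul finds mul mul mul mul big   [R -> finds]

S => mul R big => mul R mul big => mul R mul mul big => mul R mul mul mul big => mul R mul mul mul mul big => mul finds mul mul mul mul big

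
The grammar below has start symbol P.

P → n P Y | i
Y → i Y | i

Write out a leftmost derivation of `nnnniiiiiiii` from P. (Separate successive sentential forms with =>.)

P => nPY   [P → n P Y]
nPY => nnPYY   [P → n P Y]
nnPYY => nnnPYYY   [P → n P Y]
nnnPYYY => nnnnPYYYY   [P → n P Y]
nnnnPYYYY => nnnniYYYY   [P → i]
nnnniYYYY => nnnniiYYYY   [Y → i Y]
nnnniiYYYY => nnnniiiYYYY   [Y → i Y]
nnnniiiYYYY => nnnniiiiYYY   [Y → i]
nnnniiiiYYY => nnnniiiiiYY   [Y → i]
nnnniiiiiYY => nnnniiiiiiYY   [Y → i Y]
nnnniiiiiiYY => nnnniiiiiiiY   [Y → i]
nnnniiiiiiiY => nnnniiiiiiii   [Y → i]

P=>nPY=>nnPYY=>nnnPYYY=>nnnnPYYYY=>nnnniYYYY=>nnnniiYYYY=>nnnniiiYYYY=>nnnniiiiYYY=>nnnniiiiiYY=>nnnniiiiiiYY=>nnnniiiiiiiY=>nnnniiiiiiii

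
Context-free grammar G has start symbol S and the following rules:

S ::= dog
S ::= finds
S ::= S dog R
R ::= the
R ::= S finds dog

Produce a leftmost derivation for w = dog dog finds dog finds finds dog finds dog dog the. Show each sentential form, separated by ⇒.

S ⇒ S dog R ⇒ S dog R dog R ⇒ dog dog R dog R ⇒ dog dog S finds dog dog R ⇒ dog dog S dog R finds dog dog R ⇒ dog dog finds dog R finds dog dog R ⇒ dog dog finds dog S finds dog finds dog dog R ⇒ dog dog finds dog finds finds dog finds dog dog R ⇒ dog dog finds dog finds finds dog finds dog dog the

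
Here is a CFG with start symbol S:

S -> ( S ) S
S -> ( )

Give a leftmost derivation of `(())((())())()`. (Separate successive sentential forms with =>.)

S => (S)S => (())S => (())(S)S => (())((S)S)S => (())((())S)S => (())((())())S => (())((())())()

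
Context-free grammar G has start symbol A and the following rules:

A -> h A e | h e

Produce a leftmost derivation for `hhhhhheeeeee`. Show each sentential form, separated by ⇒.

A⇒hAe⇒hhAee⇒hhhAeee⇒hhhhAeeee⇒hhhhhAeeeee⇒hhhhhheeeeee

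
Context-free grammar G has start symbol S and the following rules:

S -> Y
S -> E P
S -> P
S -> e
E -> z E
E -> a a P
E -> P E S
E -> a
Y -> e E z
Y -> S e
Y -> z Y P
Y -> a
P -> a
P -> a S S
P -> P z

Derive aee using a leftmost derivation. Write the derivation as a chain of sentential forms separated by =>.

S => Y   [S -> Y]
Y => Se   [Y -> S e]
Se => Ye   [S -> Y]
Ye => See   [Y -> S e]
See => Yee   [S -> Y]
Yee => aee   [Y -> a]

S => Y => Se => Ye => See => Yee => aee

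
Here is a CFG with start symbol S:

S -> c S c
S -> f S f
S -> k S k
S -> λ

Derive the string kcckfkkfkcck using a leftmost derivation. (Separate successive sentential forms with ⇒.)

S⇒kSk⇒kcSck⇒kccScck⇒kcckSkcck⇒kcckfSfkcck⇒kcckfkSkfkcck⇒kcckfkkfkcck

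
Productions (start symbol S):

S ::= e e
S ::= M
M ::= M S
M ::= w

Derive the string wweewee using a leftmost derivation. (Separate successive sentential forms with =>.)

S => M   [S ::= M]
M => MS   [M ::= M S]
MS => wS   [M ::= w]
wS => wM   [S ::= M]
wM => wMS   [M ::= M S]
wMS => wMSS   [M ::= M S]
wMSS => wMSSS   [M ::= M S]
wMSSS => wwSSS   [M ::= w]
wwSSS => wweeSS   [S ::= e e]
wweeSS => wweeMS   [S ::= M]
wweeMS => wweewS   [M ::= w]
wweewS => wweewee   [S ::= e e]

S => M => MS => wS => wM => wMS => wMSS => wMSSS => wwSSS => wweeSS => wweeMS => wweewS => wweewee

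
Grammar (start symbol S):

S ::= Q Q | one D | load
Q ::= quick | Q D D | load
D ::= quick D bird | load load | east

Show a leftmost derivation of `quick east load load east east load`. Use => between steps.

S => Q Q => Q D D Q => Q D D D D Q => quick D D D D Q => quick east D D D Q => quick east load load D D Q => quick east load load east D Q => quick east load load east east Q => quick east load load east east load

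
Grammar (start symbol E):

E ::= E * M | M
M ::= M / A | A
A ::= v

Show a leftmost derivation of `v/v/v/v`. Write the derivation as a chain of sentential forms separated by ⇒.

E⇒M⇒M/A⇒M/A/A⇒M/A/A/A⇒A/A/A/A⇒v/A/A/A⇒v/v/A/A⇒v/v/v/A⇒v/v/v/v

E ⇒ M   [E ::= M]
M ⇒ M/A   [M ::= M / A]
M/A ⇒ M/A/A   [M ::= M / A]
M/A/A ⇒ M/A/A/A   [M ::= M / A]
M/A/A/A ⇒ A/A/A/A   [M ::= A]
A/A/A/A ⇒ v/A/A/A   [A ::= v]
v/A/A/A ⇒ v/v/A/A   [A ::= v]
v/v/A/A ⇒ v/v/v/A   [A ::= v]
v/v/v/A ⇒ v/v/v/v   [A ::= v]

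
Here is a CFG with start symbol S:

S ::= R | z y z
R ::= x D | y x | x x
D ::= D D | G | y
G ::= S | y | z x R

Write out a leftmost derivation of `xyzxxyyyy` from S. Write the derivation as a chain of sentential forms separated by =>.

S=>R=>xD=>xDD=>xyD=>xyG=>xyzxR=>xyzxxD=>xyzxxDD=>xyzxxyD=>xyzxxyDD=>xyzxxyDDD=>xyzxxyyDD=>xyzxxyyyD=>xyzxxyyyy

S => R   [S ::= R]
R => xD   [R ::= x D]
xD => xDD   [D ::= D D]
xDD => xyD   [D ::= y]
xyD => xyG   [D ::= G]
xyG => xyzxR   [G ::= z x R]
xyzxR => xyzxxD   [R ::= x D]
xyzxxD => xyzxxDD   [D ::= D D]
xyzxxDD => xyzxxyD   [D ::= y]
xyzxxyD => xyzxxyDD   [D ::= D D]
xyzxxyDD => xyzxxyDDD   [D ::= D D]
xyzxxyDDD => xyzxxyyDD   [D ::= y]
xyzxxyyDD => xyzxxyyyD   [D ::= y]
xyzxxyyyD => xyzxxyyyy   [D ::= y]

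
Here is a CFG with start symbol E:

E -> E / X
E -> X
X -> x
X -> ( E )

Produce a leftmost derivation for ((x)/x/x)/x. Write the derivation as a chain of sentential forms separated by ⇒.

E ⇒ E/X ⇒ X/X ⇒ (E)/X ⇒ (E/X)/X ⇒ (E/X/X)/X ⇒ (X/X/X)/X ⇒ ((E)/X/X)/X ⇒ ((X)/X/X)/X ⇒ ((x)/X/X)/X ⇒ ((x)/x/X)/X ⇒ ((x)/x/x)/X ⇒ ((x)/x/x)/x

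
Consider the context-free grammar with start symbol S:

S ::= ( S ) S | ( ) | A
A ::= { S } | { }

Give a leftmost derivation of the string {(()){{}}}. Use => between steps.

S => A   [S ::= A]
A => {S}   [A ::= { S }]
{S} => {(S)S}   [S ::= ( S ) S]
{(S)S} => {(())S}   [S ::= ( )]
{(())S} => {(())A}   [S ::= A]
{(())A} => {(()){S}}   [A ::= { S }]
{(()){S}} => {(()){A}}   [S ::= A]
{(()){A}} => {(()){{}}}   [A ::= { }]

S => A => {S} => {(S)S} => {(())S} => {(())A} => {(()){S}} => {(()){A}} => {(()){{}}}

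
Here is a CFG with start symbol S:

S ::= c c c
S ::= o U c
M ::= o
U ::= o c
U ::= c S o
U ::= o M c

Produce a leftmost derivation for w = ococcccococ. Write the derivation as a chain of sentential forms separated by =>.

S => oUc   [S ::= o U c]
oUc => ocSoc   [U ::= c S o]
ocSoc => ocoUcoc   [S ::= o U c]
ocoUcoc => ococSococ   [U ::= c S o]
ococSococ => ococcccococ   [S ::= c c c]

S=>oUc=>ocSoc=>ocoUcoc=>ococSococ=>ococcccococ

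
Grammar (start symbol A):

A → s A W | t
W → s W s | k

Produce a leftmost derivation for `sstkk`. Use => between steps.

A => sAW => ssAWW => sstWW => sstkW => sstkk

A => sAW   [A → s A W]
sAW => ssAWW   [A → s A W]
ssAWW => sstWW   [A → t]
sstWW => sstkW   [W → k]
sstkW => sstkk   [W → k]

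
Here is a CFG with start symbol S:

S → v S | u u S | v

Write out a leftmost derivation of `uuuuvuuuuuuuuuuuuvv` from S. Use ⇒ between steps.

S ⇒ uuS   [S → u u S]
uuS ⇒ uuuuS   [S → u u S]
uuuuS ⇒ uuuuvS   [S → v S]
uuuuvS ⇒ uuuuvuuS   [S → u u S]
uuuuvuuS ⇒ uuuuvuuuuS   [S → u u S]
uuuuvuuuuS ⇒ uuuuvuuuuuuS   [S → u u S]
uuuuvuuuuuuS ⇒ uuuuvuuuuuuuuS   [S → u u S]
uuuuvuuuuuuuuS ⇒ uuuuvuuuuuuuuuuS   [S → u u S]
uuuuvuuuuuuuuuuS ⇒ uuuuvuuuuuuuuuuuuS   [S → u u S]
uuuuvuuuuuuuuuuuuS ⇒ uuuuvuuuuuuuuuuuuvS   [S → v S]
uuuuvuuuuuuuuuuuuvS ⇒ uuuuvuuuuuuuuuuuuvv   [S → v]

S ⇒ uuS ⇒ uuuuS ⇒ uuuuvS ⇒ uuuuvuuS ⇒ uuuuvuuuuS ⇒ uuuuvuuuuuuS ⇒ uuuuvuuuuuuuuS ⇒ uuuuvuuuuuuuuuuS ⇒ uuuuvuuuuuuuuuuuuS ⇒ uuuuvuuuuuuuuuuuuvS ⇒ uuuuvuuuuuuuuuuuuvv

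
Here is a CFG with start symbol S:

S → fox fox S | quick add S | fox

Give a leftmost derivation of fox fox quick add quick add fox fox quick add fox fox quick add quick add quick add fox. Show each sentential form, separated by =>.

S => fox fox S   [S → fox fox S]
fox fox S => fox fox quick add S   [S → quick add S]
fox fox quick add S => fox fox quick add quick add S   [S → quick add S]
fox fox quick add quick add S => fox fox quick add quick add fox fox S   [S → fox fox S]
fox fox quick add quick add fox fox S => fox fox quick add quick add fox fox quick add S   [S → quick add S]
fox fox quick add quick add fox fox quick add S => fox fox quick add quick add fox fox quick add fox fox S   [S → fox fox S]
fox fox quick add quick add fox fox quick add fox fox S => fox fox quick add quick add fox fox quick add fox fox quick add S   [S → quick add S]
fox fox quick add quick add fox fox quick add fox fox quick add S => fox fox quick add quick add fox fox quick add fox fox quick add quick add S   [S → quick add S]
fox fox quick add quick add fox fox quick add fox fox quick add quick add S => fox fox quick add quick add fox fox quick add fox fox quick add quick add quick add S   [S → quick add S]
fox fox quick add quick add fox fox quick add fox fox quick add quick add quick add S => fox fox quick add quick add fox fox quick add fox fox quick add quick add quick add fox   [S → fox]

S => fox fox S => fox fox quick add S => fox fox quick add quick add S => fox fox quick add quick add fox fox S => fox fox quick add quick add fox fox quick add S => fox fox quick add quick add fox fox quick add fox fox S => fox fox quick add quick add fox fox quick add fox fox quick add S => fox fox quick add quick add fox fox quick add fox fox quick add quick add S => fox fox quick add quick add fox fox quick add fox fox quick add quick add quick add S => fox fox quick add quick add fox fox quick add fox fox quick add quick add quick add fox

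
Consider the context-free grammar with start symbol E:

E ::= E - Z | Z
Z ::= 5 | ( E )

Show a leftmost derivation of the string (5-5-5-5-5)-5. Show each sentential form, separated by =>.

E => E-Z => Z-Z => (E)-Z => (E-Z)-Z => (E-Z-Z)-Z => (E-Z-Z-Z)-Z => (E-Z-Z-Z-Z)-Z => (Z-Z-Z-Z-Z)-Z => (5-Z-Z-Z-Z)-Z => (5-5-Z-Z-Z)-Z => (5-5-5-Z-Z)-Z => (5-5-5-5-Z)-Z => (5-5-5-5-5)-Z => (5-5-5-5-5)-5

E => E-Z   [E ::= E - Z]
E-Z => Z-Z   [E ::= Z]
Z-Z => (E)-Z   [Z ::= ( E )]
(E)-Z => (E-Z)-Z   [E ::= E - Z]
(E-Z)-Z => (E-Z-Z)-Z   [E ::= E - Z]
(E-Z-Z)-Z => (E-Z-Z-Z)-Z   [E ::= E - Z]
(E-Z-Z-Z)-Z => (E-Z-Z-Z-Z)-Z   [E ::= E - Z]
(E-Z-Z-Z-Z)-Z => (Z-Z-Z-Z-Z)-Z   [E ::= Z]
(Z-Z-Z-Z-Z)-Z => (5-Z-Z-Z-Z)-Z   [Z ::= 5]
(5-Z-Z-Z-Z)-Z => (5-5-Z-Z-Z)-Z   [Z ::= 5]
(5-5-Z-Z-Z)-Z => (5-5-5-Z-Z)-Z   [Z ::= 5]
(5-5-5-Z-Z)-Z => (5-5-5-5-Z)-Z   [Z ::= 5]
(5-5-5-5-Z)-Z => (5-5-5-5-5)-Z   [Z ::= 5]
(5-5-5-5-5)-Z => (5-5-5-5-5)-5   [Z ::= 5]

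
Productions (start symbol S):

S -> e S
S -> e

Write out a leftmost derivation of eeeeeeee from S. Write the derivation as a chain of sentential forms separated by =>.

S => eS => eeS => eeeS => eeeeS => eeeeeS => eeeeeeS => eeeeeeeS => eeeeeeee

S => eS   [S -> e S]
eS => eeS   [S -> e S]
eeS => eeeS   [S -> e S]
eeeS => eeeeS   [S -> e S]
eeeeS => eeeeeS   [S -> e S]
eeeeeS => eeeeeeS   [S -> e S]
eeeeeeS => eeeeeeeS   [S -> e S]
eeeeeeeS => eeeeeeee   [S -> e]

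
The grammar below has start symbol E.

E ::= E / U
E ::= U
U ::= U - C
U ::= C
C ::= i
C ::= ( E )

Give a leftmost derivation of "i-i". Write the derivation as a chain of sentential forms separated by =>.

E => U   [E ::= U]
U => U-C   [U ::= U - C]
U-C => C-C   [U ::= C]
C-C => i-C   [C ::= i]
i-C => i-i   [C ::= i]

E=>U=>U-C=>C-C=>i-C=>i-i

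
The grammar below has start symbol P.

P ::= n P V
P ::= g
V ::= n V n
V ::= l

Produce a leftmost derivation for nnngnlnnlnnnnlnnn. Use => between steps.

P => nPV => nnPVV => nnnPVVV => nnngVVV => nnngnVnVV => nnngnlnVV => nnngnlnnVnV => nnngnlnnlnV => nnngnlnnlnnVn => nnngnlnnlnnnVnn => nnngnlnnlnnnnVnnn => nnngnlnnlnnnnlnnn

P => nPV   [P ::= n P V]
nPV => nnPVV   [P ::= n P V]
nnPVV => nnnPVVV   [P ::= n P V]
nnnPVVV => nnngVVV   [P ::= g]
nnngVVV => nnngnVnVV   [V ::= n V n]
nnngnVnVV => nnngnlnVV   [V ::= l]
nnngnlnVV => nnngnlnnVnV   [V ::= n V n]
nnngnlnnVnV => nnngnlnnlnV   [V ::= l]
nnngnlnnlnV => nnngnlnnlnnVn   [V ::= n V n]
nnngnlnnlnnVn => nnngnlnnlnnnVnn   [V ::= n V n]
nnngnlnnlnnnVnn => nnngnlnnlnnnnVnnn   [V ::= n V n]
nnngnlnnlnnnnVnnn => nnngnlnnlnnnnlnnn   [V ::= l]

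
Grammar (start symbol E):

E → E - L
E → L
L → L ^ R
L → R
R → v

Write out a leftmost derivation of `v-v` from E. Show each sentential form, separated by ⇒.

E ⇒ E-L ⇒ L-L ⇒ R-L ⇒ v-L ⇒ v-R ⇒ v-v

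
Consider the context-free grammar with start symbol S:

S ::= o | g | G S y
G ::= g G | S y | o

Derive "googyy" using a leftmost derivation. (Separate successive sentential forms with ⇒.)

S ⇒ GSy ⇒ gGSy ⇒ goSy ⇒ goGSyy ⇒ gooSyy ⇒ googyy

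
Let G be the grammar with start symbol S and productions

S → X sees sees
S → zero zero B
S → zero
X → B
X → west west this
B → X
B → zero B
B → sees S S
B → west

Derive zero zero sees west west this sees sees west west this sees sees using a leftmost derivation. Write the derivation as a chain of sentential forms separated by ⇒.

S ⇒ zero zero B ⇒ zero zero sees S S ⇒ zero zero sees X sees sees S ⇒ zero zero sees west west this sees sees S ⇒ zero zero sees west west this sees sees X sees sees ⇒ zero zero sees west west this sees sees west west this sees sees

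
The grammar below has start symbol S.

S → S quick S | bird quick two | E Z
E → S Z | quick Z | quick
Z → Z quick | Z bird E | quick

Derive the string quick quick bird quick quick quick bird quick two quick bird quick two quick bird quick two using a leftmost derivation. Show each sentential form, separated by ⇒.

S ⇒ S quick S   [S → S quick S]
S quick S ⇒ S quick S quick S   [S → S quick S]
S quick S quick S ⇒ S quick S quick S quick S   [S → S quick S]
S quick S quick S quick S ⇒ E Z quick S quick S quick S   [S → E Z]
E Z quick S quick S quick S ⇒ quick Z Z quick S quick S quick S   [E → quick Z]
quick Z Z quick S quick S quick S ⇒ quick Z bird E Z quick S quick S quick S   [Z → Z bird E]
quick Z bird E Z quick S quick S quick S ⇒ quick quick bird E Z quick S quick S quick S   [Z → quick]
quick quick bird E Z quick S quick S quick S ⇒ quick quick bird quick Z quick S quick S quick S   [E → quick]
quick quick bird quick Z quick S quick S quick S ⇒ quick quick bird quick quick quick S quick S quick S   [Z → quick]
quick quick bird quick quick quick S quick S quick S ⇒ quick quick bird quick quick quick bird quick two quick S quick S   [S → bird quick two]
quick quick bird quick quick quick bird quick two quick S quick S ⇒ quick quick bird quick quick quick bird quick two quick bird quick two quick S   [S → bird quick two]
quick quick bird quick quick quick bird quick two quick bird quick two quick S ⇒ quick quick bird quick quick quick bird quick two quick bird quick two quick bird quick two   [S → bird quick two]

S ⇒ S quick S ⇒ S quick S quick S ⇒ S quick S quick S quick S ⇒ E Z quick S quick S quick S ⇒ quick Z Z quick S quick S quick S ⇒ quick Z bird E Z quick S quick S quick S ⇒ quick quick bird E Z quick S quick S quick S ⇒ quick quick bird quick Z quick S quick S quick S ⇒ quick quick bird quick quick quick S quick S quick S ⇒ quick quick bird quick quick quick bird quick two quick S quick S ⇒ quick quick bird quick quick quick bird quick two quick bird quick two quick S ⇒ quick quick bird quick quick quick bird quick two quick bird quick two quick bird quick two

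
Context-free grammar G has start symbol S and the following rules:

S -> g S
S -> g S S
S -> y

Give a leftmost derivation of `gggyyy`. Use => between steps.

S => gS   [S -> g S]
gS => ggSS   [S -> g S S]
ggSS => gggSSS   [S -> g S S]
gggSSS => gggySS   [S -> y]
gggySS => gggyyS   [S -> y]
gggyyS => gggyyy   [S -> y]

S => gS => ggSS => gggSSS => gggySS => gggyyS => gggyyy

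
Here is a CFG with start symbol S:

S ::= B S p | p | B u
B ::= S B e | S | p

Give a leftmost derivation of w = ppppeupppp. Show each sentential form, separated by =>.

S => BSp   [S ::= B S p]
BSp => SSp   [B ::= S]
SSp => BSpSp   [S ::= B S p]
BSpSp => SSpSp   [B ::= S]
SSpSp => BuSpSp   [S ::= B u]
BuSpSp => SBeuSpSp   [B ::= S B e]
SBeuSpSp => BSpBeuSpSp   [S ::= B S p]
BSpBeuSpSp => pSpBeuSpSp   [B ::= p]
pSpBeuSpSp => pppBeuSpSp   [S ::= p]
pppBeuSpSp => ppppeuSpSp   [B ::= p]
ppppeuSpSp => ppppeuppSp   [S ::= p]
ppppeuppSp => ppppeupppp   [S ::= p]

S => BSp => SSp => BSpSp => SSpSp => BuSpSp => SBeuSpSp => BSpBeuSpSp => pSpBeuSpSp => pppBeuSpSp => ppppeuSpSp => ppppeuppSp => ppppeupppp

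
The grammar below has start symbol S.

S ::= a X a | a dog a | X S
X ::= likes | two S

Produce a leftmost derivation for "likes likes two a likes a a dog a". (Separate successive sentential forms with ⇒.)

S ⇒ X S   [S ::= X S]
X S ⇒ likes S   [X ::= likes]
likes S ⇒ likes X S   [S ::= X S]
likes X S ⇒ likes likes S   [X ::= likes]
likes likes S ⇒ likes likes X S   [S ::= X S]
likes likes X S ⇒ likes likes two S S   [X ::= two S]
likes likes two S S ⇒ likes likes two a X a S   [S ::= a X a]
likes likes two a X a S ⇒ likes likes two a likes a S   [X ::= likes]
likes likes two a likes a S ⇒ likes likes two a likes a a dog a   [S ::= a dog a]

S ⇒ X S ⇒ likes S ⇒ likes X S ⇒ likes likes S ⇒ likes likes X S ⇒ likes likes two S S ⇒ likes likes two a X a S ⇒ likes likes two a likes a S ⇒ likes likes two a likes a a dog a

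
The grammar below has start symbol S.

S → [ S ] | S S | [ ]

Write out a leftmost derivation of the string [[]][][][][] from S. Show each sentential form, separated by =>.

S => SS => SSS => SSSS => [S]SSS => [[]]SSS => [[]]SSSS => [[]][]SSS => [[]][][]SS => [[]][][][]S => [[]][][][][]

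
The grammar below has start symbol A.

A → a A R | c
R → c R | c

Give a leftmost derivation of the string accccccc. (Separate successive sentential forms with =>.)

A => aAR => acR => accR => acccR => accccR => acccccR => accccccR => accccccc

A => aAR   [A → a A R]
aAR => acR   [A → c]
acR => accR   [R → c R]
accR => acccR   [R → c R]
acccR => accccR   [R → c R]
accccR => acccccR   [R → c R]
acccccR => accccccR   [R → c R]
accccccR => accccccc   [R → c]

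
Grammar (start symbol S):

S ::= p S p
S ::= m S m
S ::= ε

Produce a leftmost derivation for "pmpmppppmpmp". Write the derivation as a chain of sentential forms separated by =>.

S => pSp => pmSmp => pmpSpmp => pmpmSmpmp => pmpmpSpmpmp => pmpmppSppmpmp => pmpmppppmpmp

S => pSp   [S ::= p S p]
pSp => pmSmp   [S ::= m S m]
pmSmp => pmpSpmp   [S ::= p S p]
pmpSpmp => pmpmSmpmp   [S ::= m S m]
pmpmSmpmp => pmpmpSpmpmp   [S ::= p S p]
pmpmpSpmpmp => pmpmppSppmpmp   [S ::= p S p]
pmpmppSppmpmp => pmpmppppmpmp   [S ::= ε]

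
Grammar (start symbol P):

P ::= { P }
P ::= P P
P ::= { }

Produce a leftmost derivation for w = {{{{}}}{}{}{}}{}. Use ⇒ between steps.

P⇒PP⇒{P}P⇒{PP}P⇒{{P}P}P⇒{{{P}}P}P⇒{{{{}}}P}P⇒{{{{}}}PP}P⇒{{{{}}}PPP}P⇒{{{{}}}{}PP}P⇒{{{{}}}{}{}P}P⇒{{{{}}}{}{}{}}P⇒{{{{}}}{}{}{}}{}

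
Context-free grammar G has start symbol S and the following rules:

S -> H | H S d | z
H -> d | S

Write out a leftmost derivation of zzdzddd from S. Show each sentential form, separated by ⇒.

S⇒HSd⇒SSd⇒zSd⇒zHSdd⇒zSSdd⇒zzSdd⇒zzHSddd⇒zzdSddd⇒zzdzddd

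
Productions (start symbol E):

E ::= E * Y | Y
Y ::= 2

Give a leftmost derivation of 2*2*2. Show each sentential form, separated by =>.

E => E*Y => E*Y*Y => Y*Y*Y => 2*Y*Y => 2*2*Y => 2*2*2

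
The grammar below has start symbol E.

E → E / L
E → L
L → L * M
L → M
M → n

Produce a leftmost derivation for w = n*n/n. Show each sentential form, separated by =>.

E => E/L => L/L => L*M/L => M*M/L => n*M/L => n*n/L => n*n/M => n*n/n

E => E/L   [E → E / L]
E/L => L/L   [E → L]
L/L => L*M/L   [L → L * M]
L*M/L => M*M/L   [L → M]
M*M/L => n*M/L   [M → n]
n*M/L => n*n/L   [M → n]
n*n/L => n*n/M   [L → M]
n*n/M => n*n/n   [M → n]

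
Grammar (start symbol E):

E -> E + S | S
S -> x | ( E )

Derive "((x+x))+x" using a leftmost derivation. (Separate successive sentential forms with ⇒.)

E ⇒ E+S ⇒ S+S ⇒ (E)+S ⇒ (S)+S ⇒ ((E))+S ⇒ ((E+S))+S ⇒ ((S+S))+S ⇒ ((x+S))+S ⇒ ((x+x))+S ⇒ ((x+x))+x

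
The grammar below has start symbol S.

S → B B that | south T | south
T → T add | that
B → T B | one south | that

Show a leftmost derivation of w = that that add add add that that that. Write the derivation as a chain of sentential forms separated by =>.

S => B B that => that B that => that T B that => that T add B that => that T add add B that => that T add add add B that => that that add add add B that => that that add add add T B that => that that add add add that B that => that that add add add that that that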